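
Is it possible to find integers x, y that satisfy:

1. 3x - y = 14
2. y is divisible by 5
Yes

Take x = 3, y = -5. Substituting into each constraint:
  (1) 3(3) + 5 = 14 ✓
  (2) -5 = 5 × -1, remainder 0 ✓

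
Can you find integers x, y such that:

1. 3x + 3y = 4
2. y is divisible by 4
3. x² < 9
No

Even the single constraint (3x + 3y = 4) is infeasible over the integers.

  - 3x + 3y = 4: every term on the left is divisible by 3, so the LHS ≡ 0 (mod 3), but the RHS 4 is not — no integer solution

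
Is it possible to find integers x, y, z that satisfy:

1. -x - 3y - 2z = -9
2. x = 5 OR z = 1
Yes

Take x = 5, y = 0, z = 2. Substituting into each constraint:
  (1) (-5) - 3(0) - 2(2) = -9 ✓
  (2) x = 5, target 5 ✓ (first branch holds)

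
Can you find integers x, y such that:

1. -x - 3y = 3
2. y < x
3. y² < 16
Yes

Take x = 0, y = -1. Substituting into each constraint:
  (1) 0 - 3(-1) = 3 ✓
  (2) -1 < 0 ✓
  (3) y² = (-1)² = 1, and 1 < 16 ✓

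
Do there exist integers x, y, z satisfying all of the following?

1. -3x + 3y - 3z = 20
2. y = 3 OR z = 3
No

Even the single constraint (-3x + 3y - 3z = 20) is infeasible over the integers.

  - -3x + 3y - 3z = 20: every term on the left is divisible by 3, so the LHS ≡ 0 (mod 3), but the RHS 20 is not — no integer solution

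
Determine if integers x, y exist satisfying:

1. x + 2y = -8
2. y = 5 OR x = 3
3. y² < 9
No

The full constraint system is jointly infeasible over the integers. Each constraint and what it forces:

  - x + 2y = -8: is a linear equation tying the variables together
  - y = 5 OR x = 3: forces a choice: either y = 5 or x = 3
  - y² < 9: restricts y to |y| ≤ 2

Split on the disjunction (y = 5 OR x = 3):
  • If y = 5: this contradicts y² < 9, which requires |y| ≤ 2.
  • If x = 3: with x = 3, every remaining term of the linear equation is divisible by 2, so the left side is ≡ 0 (mod 2); but the right side -11 ≡ 1 (mod 2). No integers can satisfy it.
Both branches are infeasible, so the system has no integer solution.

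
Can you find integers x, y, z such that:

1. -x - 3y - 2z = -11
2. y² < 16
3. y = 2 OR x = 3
Yes

Take x = 1, y = 2, z = 2. Substituting into each constraint:
  (1) (-1) - 3(2) - 2(2) = -11 ✓
  (2) y² = (2)² = 4, and 4 < 16 ✓
  (3) y = 2, target 2 ✓ (first branch holds)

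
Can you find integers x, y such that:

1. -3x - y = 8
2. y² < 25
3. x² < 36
Yes

Take x = -2, y = -2. Substituting into each constraint:
  (1) -3(-2) + 2 = 8 ✓
  (2) y² = (-2)² = 4, and 4 < 25 ✓
  (3) x² = (-2)² = 4, and 4 < 36 ✓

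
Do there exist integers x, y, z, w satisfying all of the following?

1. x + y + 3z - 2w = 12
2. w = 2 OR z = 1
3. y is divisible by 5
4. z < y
Yes

Take x = 0, y = 5, z = 1, w = -2. Substituting into each constraint:
  (1) 0 + 5 + 3(1) - 2(-2) = 12 ✓
  (2) z = 1, target 1 ✓ (second branch holds)
  (3) 5 = 5 × 1, remainder 0 ✓
  (4) 1 < 5 ✓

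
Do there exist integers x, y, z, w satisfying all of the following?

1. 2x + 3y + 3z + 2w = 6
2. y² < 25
Yes

Take x = 0, y = 0, z = 2, w = 0. Substituting into each constraint:
  (1) 2(0) + 3(0) + 3(2) + 2(0) = 6 ✓
  (2) y² = (0)² = 0, and 0 < 25 ✓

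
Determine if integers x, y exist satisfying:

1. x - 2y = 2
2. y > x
Yes

Take x = -4, y = -3. Substituting into each constraint:
  (1) (-4) - 2(-3) = 2 ✓
  (2) -3 > -4 ✓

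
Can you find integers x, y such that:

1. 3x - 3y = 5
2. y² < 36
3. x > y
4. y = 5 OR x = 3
No

Even the single constraint (3x - 3y = 5) is infeasible over the integers.

  - 3x - 3y = 5: every term on the left is divisible by 3, so the LHS ≡ 0 (mod 3), but the RHS 5 is not — no integer solution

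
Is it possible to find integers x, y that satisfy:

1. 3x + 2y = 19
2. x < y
Yes

Take x = 3, y = 5. Substituting into each constraint:
  (1) 3(3) + 2(5) = 19 ✓
  (2) 3 < 5 ✓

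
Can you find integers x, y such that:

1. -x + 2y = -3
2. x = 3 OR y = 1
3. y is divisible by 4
Yes

Take x = 3, y = 0. Substituting into each constraint:
  (1) (-3) + 2(0) = -3 ✓
  (2) x = 3, target 3 ✓ (first branch holds)
  (3) 0 = 4 × 0, remainder 0 ✓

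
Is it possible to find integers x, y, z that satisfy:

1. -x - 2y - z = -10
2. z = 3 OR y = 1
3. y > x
Yes

Take x = 1, y = 3, z = 3. Substituting into each constraint:
  (1) (-1) - 2(3) + (-3) = -10 ✓
  (2) z = 3, target 3 ✓ (first branch holds)
  (3) 3 > 1 ✓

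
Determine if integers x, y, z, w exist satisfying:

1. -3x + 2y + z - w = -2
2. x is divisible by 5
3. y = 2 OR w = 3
Yes

Take x = 0, y = 0, z = 1, w = 3. Substituting into each constraint:
  (1) -3(0) + 2(0) + 1 + (-3) = -2 ✓
  (2) 0 = 5 × 0, remainder 0 ✓
  (3) w = 3, target 3 ✓ (second branch holds)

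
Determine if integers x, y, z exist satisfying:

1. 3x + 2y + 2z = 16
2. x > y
Yes

Take x = 2, y = 1, z = 4. Substituting into each constraint:
  (1) 3(2) + 2(1) + 2(4) = 16 ✓
  (2) 2 > 1 ✓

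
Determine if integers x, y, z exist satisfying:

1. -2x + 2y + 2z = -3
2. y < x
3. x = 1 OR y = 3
No

Even the single constraint (-2x + 2y + 2z = -3) is infeasible over the integers.

  - -2x + 2y + 2z = -3: every term on the left is divisible by 2, so the LHS ≡ 0 (mod 2), but the RHS -3 is not — no integer solution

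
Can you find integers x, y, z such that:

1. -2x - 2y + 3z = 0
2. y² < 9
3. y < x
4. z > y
Yes

Take x = 2, y = 1, z = 2. Substituting into each constraint:
  (1) -2(2) - 2(1) + 3(2) = 0 ✓
  (2) y² = (1)² = 1, and 1 < 9 ✓
  (3) 1 < 2 ✓
  (4) 2 > 1 ✓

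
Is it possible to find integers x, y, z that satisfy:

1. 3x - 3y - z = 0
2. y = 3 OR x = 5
Yes

Take x = 5, y = 2, z = 9. Substituting into each constraint:
  (1) 3(5) - 3(2) + (-9) = 0 ✓
  (2) x = 5, target 5 ✓ (second branch holds)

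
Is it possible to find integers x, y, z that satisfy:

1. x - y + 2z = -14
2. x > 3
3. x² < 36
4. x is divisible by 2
Yes

Take x = 4, y = 18, z = 0. Substituting into each constraint:
  (1) 4 + (-18) + 2(0) = -14 ✓
  (2) 4 > 3 ✓
  (3) x² = (4)² = 16, and 16 < 36 ✓
  (4) 4 = 2 × 2, remainder 0 ✓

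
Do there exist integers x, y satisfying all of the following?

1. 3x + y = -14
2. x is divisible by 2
Yes

Take x = 0, y = -14. Substituting into each constraint:
  (1) 3(0) + (-14) = -14 ✓
  (2) 0 = 2 × 0, remainder 0 ✓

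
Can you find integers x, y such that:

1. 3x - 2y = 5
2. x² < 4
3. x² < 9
Yes

Take x = -1, y = -4. Substituting into each constraint:
  (1) 3(-1) - 2(-4) = 5 ✓
  (2) x² = (-1)² = 1, and 1 < 4 ✓
  (3) x² = (-1)² = 1, and 1 < 9 ✓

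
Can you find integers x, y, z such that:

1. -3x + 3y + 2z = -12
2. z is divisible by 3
Yes

Take x = 4, y = 0, z = 0. Substituting into each constraint:
  (1) -3(4) + 3(0) + 2(0) = -12 ✓
  (2) 0 = 3 × 0, remainder 0 ✓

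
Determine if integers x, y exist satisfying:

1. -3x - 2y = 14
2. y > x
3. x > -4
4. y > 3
No

A contradictory subset is {-3x - 2y = 14, x > -4, y > 3}. No integer assignment can satisfy these jointly:

  - -3x - 2y = 14: is a linear equation tying the variables together
  - x > -4: bounds one variable relative to a constant
  - y > 3: bounds one variable relative to a constant

Range argument: with x ∈ [-3, ∞], y ∈ [4, ∞], the left side of the equation is at most 1, but the right side is 14 > 1. No integer solution exists.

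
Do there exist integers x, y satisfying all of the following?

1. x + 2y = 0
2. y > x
Yes

Take x = -2, y = 1. Substituting into each constraint:
  (1) (-2) + 2(1) = 0 ✓
  (2) 1 > -2 ✓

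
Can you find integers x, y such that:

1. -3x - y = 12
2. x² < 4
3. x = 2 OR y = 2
No

The full constraint system is jointly infeasible over the integers. Each constraint and what it forces:

  - -3x - y = 12: is a linear equation tying the variables together
  - x² < 4: restricts x to |x| ≤ 1
  - x = 2 OR y = 2: forces a choice: either x = 2 or y = 2

Split on the disjunction (x = 2 OR y = 2):
  • If x = 2: this contradicts x² < 4, which requires |x| ≤ 1.
  • If y = 2: with y = 2, every remaining term of the linear equation is divisible by 3, so the left side is ≡ 0 (mod 3); but the right side 14 ≡ 2 (mod 3). No integers can satisfy it.
Both branches are infeasible, so the system has no integer solution.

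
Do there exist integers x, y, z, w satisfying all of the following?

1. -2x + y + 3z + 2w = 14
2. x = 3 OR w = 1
Yes

Take x = 0, y = 12, z = 0, w = 1. Substituting into each constraint:
  (1) -2(0) + 12 + 3(0) + 2(1) = 14 ✓
  (2) w = 1, target 1 ✓ (second branch holds)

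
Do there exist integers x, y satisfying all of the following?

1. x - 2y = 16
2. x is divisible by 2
Yes

Take x = 0, y = -8. Substituting into each constraint:
  (1) 0 - 2(-8) = 16 ✓
  (2) 0 = 2 × 0, remainder 0 ✓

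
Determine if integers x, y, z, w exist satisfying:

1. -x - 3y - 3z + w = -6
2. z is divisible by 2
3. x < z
Yes

Take x = -1, y = 0, z = 0, w = -7. Substituting into each constraint:
  (1) 1 - 3(0) - 3(0) + (-7) = -6 ✓
  (2) 0 = 2 × 0, remainder 0 ✓
  (3) -1 < 0 ✓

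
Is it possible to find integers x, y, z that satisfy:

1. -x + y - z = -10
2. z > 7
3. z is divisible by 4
Yes

Take x = 0, y = -2, z = 8. Substituting into each constraint:
  (1) 0 + (-2) + (-8) = -10 ✓
  (2) 8 > 7 ✓
  (3) 8 = 4 × 2, remainder 0 ✓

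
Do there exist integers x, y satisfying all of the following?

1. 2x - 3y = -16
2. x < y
Yes

Take x = 13, y = 14. Substituting into each constraint:
  (1) 2(13) - 3(14) = -16 ✓
  (2) 13 < 14 ✓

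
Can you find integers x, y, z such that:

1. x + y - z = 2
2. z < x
Yes

Take x = 0, y = 1, z = -1. Substituting into each constraint:
  (1) 0 + 1 + 1 = 2 ✓
  (2) -1 < 0 ✓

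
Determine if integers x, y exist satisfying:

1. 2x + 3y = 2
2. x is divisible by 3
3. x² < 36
No

A contradictory subset is {2x + 3y = 2, x is divisible by 3}. No integer assignment can satisfy these jointly:

  - 2x + 3y = 2: is a linear equation tying the variables together
  - x is divisible by 3: restricts x to multiples of 3

Modular obstruction: writing x = 3x', every remaining term of the linear equation is divisible by 3, so the left side is ≡ 0 (mod 3); but the right side 2 ≡ 2 (mod 3). No integers can satisfy it.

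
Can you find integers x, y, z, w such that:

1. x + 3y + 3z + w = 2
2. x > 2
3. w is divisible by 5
Yes

Take x = 5, y = 0, z = -1, w = 0. Substituting into each constraint:
  (1) 5 + 3(0) + 3(-1) + 0 = 2 ✓
  (2) 5 > 2 ✓
  (3) 0 = 5 × 0, remainder 0 ✓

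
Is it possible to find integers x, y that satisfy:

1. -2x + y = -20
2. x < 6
Yes

Take x = 0, y = -20. Substituting into each constraint:
  (1) -2(0) + (-20) = -20 ✓
  (2) 0 < 6 ✓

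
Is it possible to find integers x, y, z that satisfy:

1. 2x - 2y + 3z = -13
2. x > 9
Yes

Take x = 10, y = 18, z = 1. Substituting into each constraint:
  (1) 2(10) - 2(18) + 3(1) = -13 ✓
  (2) 10 > 9 ✓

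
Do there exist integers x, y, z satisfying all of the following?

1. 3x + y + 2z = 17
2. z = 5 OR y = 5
Yes

Take x = 2, y = 1, z = 5. Substituting into each constraint:
  (1) 3(2) + 1 + 2(5) = 17 ✓
  (2) z = 5, target 5 ✓ (first branch holds)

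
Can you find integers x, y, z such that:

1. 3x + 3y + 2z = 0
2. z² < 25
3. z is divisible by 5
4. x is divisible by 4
Yes

Take x = 0, y = 0, z = 0. Substituting into each constraint:
  (1) 3(0) + 3(0) + 2(0) = 0 ✓
  (2) z² = (0)² = 0, and 0 < 25 ✓
  (3) 0 = 5 × 0, remainder 0 ✓
  (4) 0 = 4 × 0, remainder 0 ✓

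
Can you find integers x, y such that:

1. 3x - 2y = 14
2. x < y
Yes

Take x = 16, y = 17. Substituting into each constraint:
  (1) 3(16) - 2(17) = 14 ✓
  (2) 16 < 17 ✓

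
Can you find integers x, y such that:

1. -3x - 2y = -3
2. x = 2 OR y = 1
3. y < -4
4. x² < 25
No

A contradictory subset is {-3x - 2y = -3, x = 2 OR y = 1, y < -4}. No integer assignment can satisfy these jointly:

  - -3x - 2y = -3: is a linear equation tying the variables together
  - x = 2 OR y = 1: forces a choice: either x = 2 or y = 1
  - y < -4: bounds one variable relative to a constant

Split on the disjunction (x = 2 OR y = 1):
  • If x = 2: with x = 2, every remaining term of the linear equation is divisible by 2, so the left side is ≡ 0 (mod 2); but the right side 3 ≡ 1 (mod 2). No integers can satisfy it.
  • If y = 1: this contradicts the bound y ≤ -5.
Both branches are infeasible, so the system has no integer solution.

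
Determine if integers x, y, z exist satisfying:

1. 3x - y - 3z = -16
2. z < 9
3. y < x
Yes

Take x = 2, y = 1, z = 7. Substituting into each constraint:
  (1) 3(2) + (-1) - 3(7) = -16 ✓
  (2) 7 < 9 ✓
  (3) 1 < 2 ✓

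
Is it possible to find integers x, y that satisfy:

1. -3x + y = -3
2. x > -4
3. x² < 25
Yes

Take x = 0, y = -3. Substituting into each constraint:
  (1) -3(0) + (-3) = -3 ✓
  (2) 0 > -4 ✓
  (3) x² = (0)² = 0, and 0 < 25 ✓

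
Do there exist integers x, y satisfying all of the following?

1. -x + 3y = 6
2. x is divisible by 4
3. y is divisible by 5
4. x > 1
Yes

Take x = 24, y = 10. Substituting into each constraint:
  (1) (-24) + 3(10) = 6 ✓
  (2) 24 = 4 × 6, remainder 0 ✓
  (3) 10 = 5 × 2, remainder 0 ✓
  (4) 24 > 1 ✓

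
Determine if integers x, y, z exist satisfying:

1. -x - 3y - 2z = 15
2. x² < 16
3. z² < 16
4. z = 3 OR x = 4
Yes

Take x = 3, y = -8, z = 3. Substituting into each constraint:
  (1) (-3) - 3(-8) - 2(3) = 15 ✓
  (2) x² = (3)² = 9, and 9 < 16 ✓
  (3) z² = (3)² = 9, and 9 < 16 ✓
  (4) z = 3, target 3 ✓ (first branch holds)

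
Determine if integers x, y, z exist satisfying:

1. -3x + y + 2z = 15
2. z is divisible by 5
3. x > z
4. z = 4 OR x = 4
Yes

Take x = 4, y = 27, z = 0. Substituting into each constraint:
  (1) -3(4) + 27 + 2(0) = 15 ✓
  (2) 0 = 5 × 0, remainder 0 ✓
  (3) 4 > 0 ✓
  (4) x = 4, target 4 ✓ (second branch holds)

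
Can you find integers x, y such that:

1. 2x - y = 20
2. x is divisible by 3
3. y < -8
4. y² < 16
No

A contradictory subset is {y < -8, y² < 16}. No integer assignment can satisfy these jointly:

  - y < -8: bounds one variable relative to a constant
  - y² < 16: restricts y to |y| ≤ 3

Direct contradiction: the bounds on y require y ≥ -3 and y ≤ -9 simultaneously, which is empty.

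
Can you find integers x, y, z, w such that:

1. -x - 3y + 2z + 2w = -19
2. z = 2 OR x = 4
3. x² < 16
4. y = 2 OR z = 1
Yes

Take x = 3, y = 2, z = 2, w = -7. Substituting into each constraint:
  (1) (-3) - 3(2) + 2(2) + 2(-7) = -19 ✓
  (2) z = 2, target 2 ✓ (first branch holds)
  (3) x² = (3)² = 9, and 9 < 16 ✓
  (4) y = 2, target 2 ✓ (first branch holds)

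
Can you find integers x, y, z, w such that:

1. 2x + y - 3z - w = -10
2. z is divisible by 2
Yes

Take x = -5, y = 0, z = 0, w = 0. Substituting into each constraint:
  (1) 2(-5) + 0 - 3(0) + 0 = -10 ✓
  (2) 0 = 2 × 0, remainder 0 ✓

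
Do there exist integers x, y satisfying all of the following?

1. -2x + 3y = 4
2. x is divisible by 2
Yes

Take x = -2, y = 0. Substituting into each constraint:
  (1) -2(-2) + 3(0) = 4 ✓
  (2) -2 = 2 × -1, remainder 0 ✓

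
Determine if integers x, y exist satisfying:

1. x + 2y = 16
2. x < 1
Yes

Take x = 0, y = 8. Substituting into each constraint:
  (1) 0 + 2(8) = 16 ✓
  (2) 0 < 1 ✓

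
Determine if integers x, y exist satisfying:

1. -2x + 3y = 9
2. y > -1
Yes

Take x = 0, y = 3. Substituting into each constraint:
  (1) -2(0) + 3(3) = 9 ✓
  (2) 3 > -1 ✓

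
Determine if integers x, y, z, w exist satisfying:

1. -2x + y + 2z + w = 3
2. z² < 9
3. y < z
Yes

Take x = -2, y = -1, z = 0, w = 0. Substituting into each constraint:
  (1) -2(-2) + (-1) + 2(0) + 0 = 3 ✓
  (2) z² = (0)² = 0, and 0 < 9 ✓
  (3) -1 < 0 ✓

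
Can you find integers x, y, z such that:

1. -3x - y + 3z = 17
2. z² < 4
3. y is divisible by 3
No

A contradictory subset is {-3x - y + 3z = 17, y is divisible by 3}. No integer assignment can satisfy these jointly:

  - -3x - y + 3z = 17: is a linear equation tying the variables together
  - y is divisible by 3: restricts y to multiples of 3

Modular obstruction: writing y = 3y', every remaining term of the linear equation is divisible by 3, so the left side is ≡ 0 (mod 3); but the right side 17 ≡ 2 (mod 3). No integers can satisfy it.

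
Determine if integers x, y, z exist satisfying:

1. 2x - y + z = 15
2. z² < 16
Yes

Take x = 8, y = 1, z = 0. Substituting into each constraint:
  (1) 2(8) + (-1) + 0 = 15 ✓
  (2) z² = (0)² = 0, and 0 < 16 ✓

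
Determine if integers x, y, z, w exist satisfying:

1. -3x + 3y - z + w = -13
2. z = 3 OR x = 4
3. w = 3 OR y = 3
Yes

Take x = 0, y = 3, z = 3, w = -19. Substituting into each constraint:
  (1) -3(0) + 3(3) + (-3) + (-19) = -13 ✓
  (2) z = 3, target 3 ✓ (first branch holds)
  (3) y = 3, target 3 ✓ (second branch holds)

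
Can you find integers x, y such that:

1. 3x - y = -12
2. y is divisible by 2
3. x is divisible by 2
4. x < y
Yes

Take x = 0, y = 12. Substituting into each constraint:
  (1) 3(0) + (-12) = -12 ✓
  (2) 12 = 2 × 6, remainder 0 ✓
  (3) 0 = 2 × 0, remainder 0 ✓
  (4) 0 < 12 ✓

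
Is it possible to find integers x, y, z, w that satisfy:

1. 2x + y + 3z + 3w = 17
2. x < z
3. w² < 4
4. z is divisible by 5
Yes

Take x = -2, y = 18, z = 0, w = 1. Substituting into each constraint:
  (1) 2(-2) + 18 + 3(0) + 3(1) = 17 ✓
  (2) -2 < 0 ✓
  (3) w² = (1)² = 1, and 1 < 4 ✓
  (4) 0 = 5 × 0, remainder 0 ✓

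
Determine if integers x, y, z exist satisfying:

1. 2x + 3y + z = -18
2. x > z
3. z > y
Yes

Take x = 3, y = -8, z = 0. Substituting into each constraint:
  (1) 2(3) + 3(-8) + 0 = -18 ✓
  (2) 3 > 0 ✓
  (3) 0 > -8 ✓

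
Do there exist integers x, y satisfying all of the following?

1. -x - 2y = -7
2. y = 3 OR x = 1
Yes

Take x = 1, y = 3. Substituting into each constraint:
  (1) (-1) - 2(3) = -7 ✓
  (2) y = 3, target 3 ✓ (first branch holds)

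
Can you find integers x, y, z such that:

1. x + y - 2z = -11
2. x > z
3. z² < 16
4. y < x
Yes

Take x = 0, y = -13, z = -1. Substituting into each constraint:
  (1) 0 + (-13) - 2(-1) = -11 ✓
  (2) 0 > -1 ✓
  (3) z² = (-1)² = 1, and 1 < 16 ✓
  (4) -13 < 0 ✓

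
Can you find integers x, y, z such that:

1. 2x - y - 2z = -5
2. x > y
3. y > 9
Yes

Take x = 12, y = 11, z = 9. Substituting into each constraint:
  (1) 2(12) + (-11) - 2(9) = -5 ✓
  (2) 12 > 11 ✓
  (3) 11 > 9 ✓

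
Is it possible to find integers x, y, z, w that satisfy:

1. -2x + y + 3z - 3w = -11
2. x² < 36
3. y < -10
Yes

Take x = 0, y = -11, z = 0, w = 0. Substituting into each constraint:
  (1) -2(0) + (-11) + 3(0) - 3(0) = -11 ✓
  (2) x² = (0)² = 0, and 0 < 36 ✓
  (3) -11 < -10 ✓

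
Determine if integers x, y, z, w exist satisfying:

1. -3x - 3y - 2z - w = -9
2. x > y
Yes

Take x = 0, y = -1, z = 0, w = 12. Substituting into each constraint:
  (1) -3(0) - 3(-1) - 2(0) + (-12) = -9 ✓
  (2) 0 > -1 ✓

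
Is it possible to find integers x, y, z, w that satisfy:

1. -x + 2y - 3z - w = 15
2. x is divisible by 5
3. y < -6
Yes

Take x = 0, y = -9, z = -11, w = 0. Substituting into each constraint:
  (1) 0 + 2(-9) - 3(-11) + 0 = 15 ✓
  (2) 0 = 5 × 0, remainder 0 ✓
  (3) -9 < -6 ✓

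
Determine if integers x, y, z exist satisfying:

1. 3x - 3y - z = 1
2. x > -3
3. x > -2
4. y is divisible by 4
Yes

Take x = 0, y = 0, z = -1. Substituting into each constraint:
  (1) 3(0) - 3(0) + 1 = 1 ✓
  (2) 0 > -3 ✓
  (3) 0 > -2 ✓
  (4) 0 = 4 × 0, remainder 0 ✓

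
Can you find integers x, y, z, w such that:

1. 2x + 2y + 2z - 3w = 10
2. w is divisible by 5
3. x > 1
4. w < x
Yes

Take x = 2, y = 3, z = 0, w = 0. Substituting into each constraint:
  (1) 2(2) + 2(3) + 2(0) - 3(0) = 10 ✓
  (2) 0 = 5 × 0, remainder 0 ✓
  (3) 2 > 1 ✓
  (4) 0 < 2 ✓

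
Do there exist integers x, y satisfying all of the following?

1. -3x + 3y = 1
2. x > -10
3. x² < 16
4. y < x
No

Even the single constraint (-3x + 3y = 1) is infeasible over the integers.

  - -3x + 3y = 1: every term on the left is divisible by 3, so the LHS ≡ 0 (mod 3), but the RHS 1 is not — no integer solution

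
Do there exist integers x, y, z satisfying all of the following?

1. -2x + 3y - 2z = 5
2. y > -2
Yes

Take x = -1, y = 1, z = 0. Substituting into each constraint:
  (1) -2(-1) + 3(1) - 2(0) = 5 ✓
  (2) 1 > -2 ✓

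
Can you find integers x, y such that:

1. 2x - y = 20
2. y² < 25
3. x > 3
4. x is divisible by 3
Yes

Take x = 12, y = 4. Substituting into each constraint:
  (1) 2(12) + (-4) = 20 ✓
  (2) y² = (4)² = 16, and 16 < 25 ✓
  (3) 12 > 3 ✓
  (4) 12 = 3 × 4, remainder 0 ✓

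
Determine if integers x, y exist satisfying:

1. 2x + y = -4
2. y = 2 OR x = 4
Yes

Take x = -3, y = 2. Substituting into each constraint:
  (1) 2(-3) + 2 = -4 ✓
  (2) y = 2, target 2 ✓ (first branch holds)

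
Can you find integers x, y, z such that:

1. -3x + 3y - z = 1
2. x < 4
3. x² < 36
Yes

Take x = 0, y = 1, z = 2. Substituting into each constraint:
  (1) -3(0) + 3(1) + (-2) = 1 ✓
  (2) 0 < 4 ✓
  (3) x² = (0)² = 0, and 0 < 36 ✓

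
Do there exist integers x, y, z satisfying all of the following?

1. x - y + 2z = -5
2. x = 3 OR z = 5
Yes

Take x = -15, y = 0, z = 5. Substituting into each constraint:
  (1) (-15) + 0 + 2(5) = -5 ✓
  (2) z = 5, target 5 ✓ (second branch holds)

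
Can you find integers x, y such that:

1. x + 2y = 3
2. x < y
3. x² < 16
Yes

Take x = -1, y = 2. Substituting into each constraint:
  (1) (-1) + 2(2) = 3 ✓
  (2) -1 < 2 ✓
  (3) x² = (-1)² = 1, and 1 < 16 ✓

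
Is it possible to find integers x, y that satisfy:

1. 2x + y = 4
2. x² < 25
Yes

Take x = 0, y = 4. Substituting into each constraint:
  (1) 2(0) + 4 = 4 ✓
  (2) x² = (0)² = 0, and 0 < 25 ✓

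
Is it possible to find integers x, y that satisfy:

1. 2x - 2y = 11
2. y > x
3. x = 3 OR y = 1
No

Even the single constraint (2x - 2y = 11) is infeasible over the integers.

  - 2x - 2y = 11: every term on the left is divisible by 2, so the LHS ≡ 0 (mod 2), but the RHS 11 is not — no integer solution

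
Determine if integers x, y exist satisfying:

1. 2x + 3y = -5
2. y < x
Yes

Take x = 2, y = -3. Substituting into each constraint:
  (1) 2(2) + 3(-3) = -5 ✓
  (2) -3 < 2 ✓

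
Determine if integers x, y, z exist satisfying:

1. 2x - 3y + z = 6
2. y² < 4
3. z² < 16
Yes

Take x = 3, y = 0, z = 0. Substituting into each constraint:
  (1) 2(3) - 3(0) + 0 = 6 ✓
  (2) y² = (0)² = 0, and 0 < 4 ✓
  (3) z² = (0)² = 0, and 0 < 16 ✓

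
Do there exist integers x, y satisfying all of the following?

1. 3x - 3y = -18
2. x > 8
Yes

Take x = 9, y = 15. Substituting into each constraint:
  (1) 3(9) - 3(15) = -18 ✓
  (2) 9 > 8 ✓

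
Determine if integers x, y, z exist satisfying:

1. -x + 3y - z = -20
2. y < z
Yes

Take x = 17, y = -1, z = 0. Substituting into each constraint:
  (1) (-17) + 3(-1) + 0 = -20 ✓
  (2) -1 < 0 ✓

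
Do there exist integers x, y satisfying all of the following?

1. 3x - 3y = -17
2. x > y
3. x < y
No

Even the single constraint (3x - 3y = -17) is infeasible over the integers.

  - 3x - 3y = -17: every term on the left is divisible by 3, so the LHS ≡ 0 (mod 3), but the RHS -17 is not — no integer solution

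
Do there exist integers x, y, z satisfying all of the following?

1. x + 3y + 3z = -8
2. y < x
Yes

Take x = 1, y = 0, z = -3. Substituting into each constraint:
  (1) 1 + 3(0) + 3(-3) = -8 ✓
  (2) 0 < 1 ✓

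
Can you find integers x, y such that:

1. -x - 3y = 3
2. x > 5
Yes

Take x = 6, y = -3. Substituting into each constraint:
  (1) (-6) - 3(-3) = 3 ✓
  (2) 6 > 5 ✓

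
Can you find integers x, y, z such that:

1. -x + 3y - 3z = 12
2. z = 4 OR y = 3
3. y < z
Yes

Take x = -18, y = 3, z = 5. Substituting into each constraint:
  (1) 18 + 3(3) - 3(5) = 12 ✓
  (2) y = 3, target 3 ✓ (second branch holds)
  (3) 3 < 5 ✓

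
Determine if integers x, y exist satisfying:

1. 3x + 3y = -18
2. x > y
Yes

Take x = 0, y = -6. Substituting into each constraint:
  (1) 3(0) + 3(-6) = -18 ✓
  (2) 0 > -6 ✓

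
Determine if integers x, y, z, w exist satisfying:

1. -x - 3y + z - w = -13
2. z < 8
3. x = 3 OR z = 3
Yes

Take x = -2, y = 6, z = 3, w = 0. Substituting into each constraint:
  (1) 2 - 3(6) + 3 + 0 = -13 ✓
  (2) 3 < 8 ✓
  (3) z = 3, target 3 ✓ (second branch holds)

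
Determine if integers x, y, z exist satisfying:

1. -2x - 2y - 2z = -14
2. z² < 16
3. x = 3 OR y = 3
Yes

Take x = 3, y = 2, z = 2. Substituting into each constraint:
  (1) -2(3) - 2(2) - 2(2) = -14 ✓
  (2) z² = (2)² = 4, and 4 < 16 ✓
  (3) x = 3, target 3 ✓ (first branch holds)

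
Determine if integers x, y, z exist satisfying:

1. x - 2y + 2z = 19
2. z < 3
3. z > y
Yes

Take x = 17, y = 0, z = 1. Substituting into each constraint:
  (1) 17 - 2(0) + 2(1) = 19 ✓
  (2) 1 < 3 ✓
  (3) 1 > 0 ✓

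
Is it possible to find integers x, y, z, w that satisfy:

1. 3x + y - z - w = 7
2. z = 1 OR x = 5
Yes

Take x = 5, y = 0, z = 0, w = 8. Substituting into each constraint:
  (1) 3(5) + 0 + 0 + (-8) = 7 ✓
  (2) x = 5, target 5 ✓ (second branch holds)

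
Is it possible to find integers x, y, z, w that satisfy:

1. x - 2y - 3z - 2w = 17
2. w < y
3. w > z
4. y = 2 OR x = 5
Yes

Take x = 18, y = 2, z = -1, w = 0. Substituting into each constraint:
  (1) 18 - 2(2) - 3(-1) - 2(0) = 17 ✓
  (2) 0 < 2 ✓
  (3) 0 > -1 ✓
  (4) y = 2, target 2 ✓ (first branch holds)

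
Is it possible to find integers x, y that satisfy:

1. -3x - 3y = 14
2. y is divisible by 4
No

Even the single constraint (-3x - 3y = 14) is infeasible over the integers.

  - -3x - 3y = 14: every term on the left is divisible by 3, so the LHS ≡ 0 (mod 3), but the RHS 14 is not — no integer solution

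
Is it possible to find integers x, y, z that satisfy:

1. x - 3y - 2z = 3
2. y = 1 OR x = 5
Yes

Take x = 5, y = 0, z = 1. Substituting into each constraint:
  (1) 5 - 3(0) - 2(1) = 3 ✓
  (2) x = 5, target 5 ✓ (second branch holds)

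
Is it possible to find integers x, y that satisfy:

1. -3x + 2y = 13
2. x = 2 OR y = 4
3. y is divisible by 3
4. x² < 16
No

A contradictory subset is {-3x + 2y = 13, x = 2 OR y = 4}. No integer assignment can satisfy these jointly:

  - -3x + 2y = 13: is a linear equation tying the variables together
  - x = 2 OR y = 4: forces a choice: either x = 2 or y = 4

Split on the disjunction (x = 2 OR y = 4):
  • If x = 2: with x = 2, every remaining term of the linear equation is divisible by 2, so the left side is ≡ 0 (mod 2); but the right side 19 ≡ 1 (mod 2). No integers can satisfy it.
  • If y = 4: with y = 4, every remaining term of the linear equation is divisible by 3, so the left side is ≡ 0 (mod 3); but the right side 5 ≡ 2 (mod 3). No integers can satisfy it.
Both branches are infeasible, so the system has no integer solution.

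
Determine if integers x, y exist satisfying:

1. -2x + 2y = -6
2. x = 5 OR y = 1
Yes

Take x = 5, y = 2. Substituting into each constraint:
  (1) -2(5) + 2(2) = -6 ✓
  (2) x = 5, target 5 ✓ (first branch holds)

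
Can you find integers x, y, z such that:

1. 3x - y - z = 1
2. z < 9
Yes

Take x = 1, y = 0, z = 2. Substituting into each constraint:
  (1) 3(1) + 0 + (-2) = 1 ✓
  (2) 2 < 9 ✓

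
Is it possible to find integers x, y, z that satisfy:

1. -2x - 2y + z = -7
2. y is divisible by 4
Yes

Take x = 4, y = 0, z = 1. Substituting into each constraint:
  (1) -2(4) - 2(0) + 1 = -7 ✓
  (2) 0 = 4 × 0, remainder 0 ✓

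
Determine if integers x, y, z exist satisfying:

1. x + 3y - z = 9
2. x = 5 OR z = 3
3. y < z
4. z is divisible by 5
Yes

Take x = 5, y = 3, z = 5. Substituting into each constraint:
  (1) 5 + 3(3) + (-5) = 9 ✓
  (2) x = 5, target 5 ✓ (first branch holds)
  (3) 3 < 5 ✓
  (4) 5 = 5 × 1, remainder 0 ✓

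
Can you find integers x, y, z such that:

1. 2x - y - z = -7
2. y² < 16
Yes

Take x = -3, y = 1, z = 0. Substituting into each constraint:
  (1) 2(-3) + (-1) + 0 = -7 ✓
  (2) y² = (1)² = 1, and 1 < 16 ✓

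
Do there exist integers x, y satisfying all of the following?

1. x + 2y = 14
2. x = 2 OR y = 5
Yes

Take x = 4, y = 5. Substituting into each constraint:
  (1) 4 + 2(5) = 14 ✓
  (2) y = 5, target 5 ✓ (second branch holds)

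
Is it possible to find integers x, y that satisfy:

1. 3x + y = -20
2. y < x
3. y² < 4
No

The full constraint system is jointly infeasible over the integers. Each constraint and what it forces:

  - 3x + y = -20: is a linear equation tying the variables together
  - y < x: bounds one variable relative to another variable
  - y² < 4: restricts y to |y| ≤ 1

Propagating the comparison: x > y and y ≥ -1 give x ≥ 0. Range argument: with x ∈ [0, ∞], y ∈ [-1, 1], the left side of the equation is at least -1, but the right side is -20 < -1. No integer solution exists.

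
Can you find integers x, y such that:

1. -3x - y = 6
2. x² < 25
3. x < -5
No

A contradictory subset is {x² < 25, x < -5}. No integer assignment can satisfy these jointly:

  - x² < 25: restricts x to |x| ≤ 4
  - x < -5: bounds one variable relative to a constant

Direct contradiction: the bounds on x require x ≥ -4 and x ≤ -6 simultaneously, which is empty.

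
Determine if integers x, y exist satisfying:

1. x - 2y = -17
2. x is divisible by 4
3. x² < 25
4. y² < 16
No

A contradictory subset is {x - 2y = -17, x is divisible by 4}. No integer assignment can satisfy these jointly:

  - x - 2y = -17: is a linear equation tying the variables together
  - x is divisible by 4: restricts x to multiples of 4

Modular obstruction: writing x = 4x', every remaining term of the linear equation is divisible by 2, so the left side is ≡ 0 (mod 2); but the right side -17 ≡ 1 (mod 2). No integers can satisfy it.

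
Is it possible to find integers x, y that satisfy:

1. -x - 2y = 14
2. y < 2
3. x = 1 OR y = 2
No

The full constraint system is jointly infeasible over the integers. Each constraint and what it forces:

  - -x - 2y = 14: is a linear equation tying the variables together
  - y < 2: bounds one variable relative to a constant
  - x = 1 OR y = 2: forces a choice: either x = 1 or y = 2

Split on the disjunction (x = 1 OR y = 2):
  • If x = 1: with x = 1, every remaining term of the linear equation is divisible by 2, so the left side is ≡ 0 (mod 2); but the right side 15 ≡ 1 (mod 2). No integers can satisfy it.
  • If y = 2: this contradicts the bound y ≤ 1.
Both branches are infeasible, so the system has no integer solution.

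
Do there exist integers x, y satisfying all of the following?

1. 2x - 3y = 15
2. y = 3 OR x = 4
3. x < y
No

The full constraint system is jointly infeasible over the integers. Each constraint and what it forces:

  - 2x - 3y = 15: is a linear equation tying the variables together
  - y = 3 OR x = 4: forces a choice: either y = 3 or x = 4
  - x < y: bounds one variable relative to another variable

Split on the disjunction (y = 3 OR x = 4):
  • If y = 3: the equation forces x = 12, giving (y, x) = (3, 12), which violates y > x.
  • If x = 4: with x = 4, every remaining term of the linear equation is divisible by 3, so the left side is ≡ 0 (mod 3); but the right side 7 ≡ 1 (mod 3). No integers can satisfy it.
Both branches are infeasible, so the system has no integer solution.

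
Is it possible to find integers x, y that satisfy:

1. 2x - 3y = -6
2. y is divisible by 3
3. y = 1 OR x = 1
No

A contradictory subset is {2x - 3y = -6, y = 1 OR x = 1}. No integer assignment can satisfy these jointly:

  - 2x - 3y = -6: is a linear equation tying the variables together
  - y = 1 OR x = 1: forces a choice: either y = 1 or x = 1

Split on the disjunction (y = 1 OR x = 1):
  • If y = 1: with y = 1, every remaining term of the linear equation is divisible by 2, so the left side is ≡ 0 (mod 2); but the right side -3 ≡ 1 (mod 2). No integers can satisfy it.
  • If x = 1: with x = 1, every remaining term of the linear equation is divisible by 3, so the left side is ≡ 0 (mod 3); but the right side -8 ≡ 1 (mod 3). No integers can satisfy it.
Both branches are infeasible, so the system has no integer solution.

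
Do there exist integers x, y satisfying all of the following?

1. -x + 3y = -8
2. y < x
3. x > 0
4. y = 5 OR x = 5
Yes

Take x = 5, y = -1. Substituting into each constraint:
  (1) (-5) + 3(-1) = -8 ✓
  (2) -1 < 5 ✓
  (3) 5 > 0 ✓
  (4) x = 5, target 5 ✓ (second branch holds)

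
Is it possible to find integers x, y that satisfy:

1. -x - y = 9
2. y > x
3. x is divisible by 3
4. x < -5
Yes

Take x = -6, y = -3. Substituting into each constraint:
  (1) 6 + 3 = 9 ✓
  (2) -3 > -6 ✓
  (3) -6 = 3 × -2, remainder 0 ✓
  (4) -6 < -5 ✓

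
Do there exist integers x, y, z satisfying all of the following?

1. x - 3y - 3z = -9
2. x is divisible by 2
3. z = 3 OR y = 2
Yes

Take x = 0, y = 2, z = 1. Substituting into each constraint:
  (1) 0 - 3(2) - 3(1) = -9 ✓
  (2) 0 = 2 × 0, remainder 0 ✓
  (3) y = 2, target 2 ✓ (second branch holds)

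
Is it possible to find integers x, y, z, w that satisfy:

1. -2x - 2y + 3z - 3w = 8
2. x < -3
Yes

Take x = -4, y = 0, z = 0, w = 0. Substituting into each constraint:
  (1) -2(-4) - 2(0) + 3(0) - 3(0) = 8 ✓
  (2) -4 < -3 ✓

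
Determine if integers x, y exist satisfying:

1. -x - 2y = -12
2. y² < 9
Yes

Take x = 12, y = 0. Substituting into each constraint:
  (1) (-12) - 2(0) = -12 ✓
  (2) y² = (0)² = 0, and 0 < 9 ✓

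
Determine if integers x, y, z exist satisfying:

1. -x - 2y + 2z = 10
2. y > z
Yes

Take x = -12, y = 1, z = 0. Substituting into each constraint:
  (1) 12 - 2(1) + 2(0) = 10 ✓
  (2) 1 > 0 ✓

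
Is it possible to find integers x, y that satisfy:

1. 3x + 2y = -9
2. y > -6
Yes

Take x = -3, y = 0. Substituting into each constraint:
  (1) 3(-3) + 2(0) = -9 ✓
  (2) 0 > -6 ✓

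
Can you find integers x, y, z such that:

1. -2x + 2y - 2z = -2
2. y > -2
Yes

Take x = 1, y = 0, z = 0. Substituting into each constraint:
  (1) -2(1) + 2(0) - 2(0) = -2 ✓
  (2) 0 > -2 ✓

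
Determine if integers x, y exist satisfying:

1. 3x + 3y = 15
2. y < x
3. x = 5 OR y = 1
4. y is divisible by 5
Yes

Take x = 5, y = 0. Substituting into each constraint:
  (1) 3(5) + 3(0) = 15 ✓
  (2) 0 < 5 ✓
  (3) x = 5, target 5 ✓ (first branch holds)
  (4) 0 = 5 × 0, remainder 0 ✓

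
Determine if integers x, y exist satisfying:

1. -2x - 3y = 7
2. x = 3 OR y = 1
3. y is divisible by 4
No

The full constraint system is jointly infeasible over the integers. Each constraint and what it forces:

  - -2x - 3y = 7: is a linear equation tying the variables together
  - x = 3 OR y = 1: forces a choice: either x = 3 or y = 1
  - y is divisible by 4: restricts y to multiples of 4

Modular obstruction: writing y = 4y', every remaining term of the linear equation is divisible by 2, so the left side is ≡ 0 (mod 2); but the right side 7 ≡ 1 (mod 2). No integers can satisfy it.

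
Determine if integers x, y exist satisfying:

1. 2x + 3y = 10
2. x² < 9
Yes

Take x = 2, y = 2. Substituting into each constraint:
  (1) 2(2) + 3(2) = 10 ✓
  (2) x² = (2)² = 4, and 4 < 9 ✓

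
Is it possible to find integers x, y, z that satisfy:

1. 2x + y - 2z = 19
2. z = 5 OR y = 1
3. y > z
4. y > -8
Yes

Take x = 9, y = 1, z = 0. Substituting into each constraint:
  (1) 2(9) + 1 - 2(0) = 19 ✓
  (2) y = 1, target 1 ✓ (second branch holds)
  (3) 1 > 0 ✓
  (4) 1 > -8 ✓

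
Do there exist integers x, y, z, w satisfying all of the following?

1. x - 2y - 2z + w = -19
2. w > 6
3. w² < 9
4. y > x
No

A contradictory subset is {w > 6, w² < 9}. No integer assignment can satisfy these jointly:

  - w > 6: bounds one variable relative to a constant
  - w² < 9: restricts w to |w| ≤ 2

Direct contradiction: the bounds on w require w ≥ 7 and w ≤ 2 simultaneously, which is empty.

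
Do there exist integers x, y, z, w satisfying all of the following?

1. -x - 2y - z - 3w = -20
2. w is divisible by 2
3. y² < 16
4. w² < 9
Yes

Take x = 20, y = 0, z = 0, w = 0. Substituting into each constraint:
  (1) (-20) - 2(0) + 0 - 3(0) = -20 ✓
  (2) 0 = 2 × 0, remainder 0 ✓
  (3) y² = (0)² = 0, and 0 < 16 ✓
  (4) w² = (0)² = 0, and 0 < 9 ✓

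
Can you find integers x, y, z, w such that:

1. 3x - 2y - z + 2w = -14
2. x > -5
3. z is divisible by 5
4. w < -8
Yes

Take x = 0, y = -2, z = 0, w = -9. Substituting into each constraint:
  (1) 3(0) - 2(-2) + 0 + 2(-9) = -14 ✓
  (2) 0 > -5 ✓
  (3) 0 = 5 × 0, remainder 0 ✓
  (4) -9 < -8 ✓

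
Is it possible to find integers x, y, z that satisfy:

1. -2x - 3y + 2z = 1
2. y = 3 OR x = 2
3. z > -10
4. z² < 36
Yes

Take x = -5, y = 3, z = 0. Substituting into each constraint:
  (1) -2(-5) - 3(3) + 2(0) = 1 ✓
  (2) y = 3, target 3 ✓ (first branch holds)
  (3) 0 > -10 ✓
  (4) z² = (0)² = 0, and 0 < 36 ✓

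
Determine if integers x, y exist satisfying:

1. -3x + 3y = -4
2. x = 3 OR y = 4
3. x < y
No

Even the single constraint (-3x + 3y = -4) is infeasible over the integers.

  - -3x + 3y = -4: every term on the left is divisible by 3, so the LHS ≡ 0 (mod 3), but the RHS -4 is not — no integer solution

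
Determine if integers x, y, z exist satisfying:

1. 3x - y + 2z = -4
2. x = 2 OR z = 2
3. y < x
Yes

Take x = 2, y = 0, z = -5. Substituting into each constraint:
  (1) 3(2) + 0 + 2(-5) = -4 ✓
  (2) x = 2, target 2 ✓ (first branch holds)
  (3) 0 < 2 ✓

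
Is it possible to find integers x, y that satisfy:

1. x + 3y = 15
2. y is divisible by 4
Yes

Take x = 15, y = 0. Substituting into each constraint:
  (1) 15 + 3(0) = 15 ✓
  (2) 0 = 4 × 0, remainder 0 ✓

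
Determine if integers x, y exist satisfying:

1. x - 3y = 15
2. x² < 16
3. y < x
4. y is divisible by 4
Yes

Take x = 3, y = -4. Substituting into each constraint:
  (1) 3 - 3(-4) = 15 ✓
  (2) x² = (3)² = 9, and 9 < 16 ✓
  (3) -4 < 3 ✓
  (4) -4 = 4 × -1, remainder 0 ✓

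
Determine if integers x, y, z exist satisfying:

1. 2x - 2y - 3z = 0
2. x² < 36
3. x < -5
No

A contradictory subset is {x² < 36, x < -5}. No integer assignment can satisfy these jointly:

  - x² < 36: restricts x to |x| ≤ 5
  - x < -5: bounds one variable relative to a constant

Direct contradiction: the bounds on x require x ≥ -5 and x ≤ -6 simultaneously, which is empty.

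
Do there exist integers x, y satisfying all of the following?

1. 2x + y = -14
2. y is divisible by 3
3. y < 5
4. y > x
Yes

Take x = -7, y = 0. Substituting into each constraint:
  (1) 2(-7) + 0 = -14 ✓
  (2) 0 = 3 × 0, remainder 0 ✓
  (3) 0 < 5 ✓
  (4) 0 > -7 ✓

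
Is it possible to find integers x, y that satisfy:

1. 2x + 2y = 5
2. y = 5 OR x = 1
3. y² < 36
No

Even the single constraint (2x + 2y = 5) is infeasible over the integers.

  - 2x + 2y = 5: every term on the left is divisible by 2, so the LHS ≡ 0 (mod 2), but the RHS 5 is not — no integer solution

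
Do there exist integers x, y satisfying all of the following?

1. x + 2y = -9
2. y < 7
Yes

Take x = 1, y = -5. Substituting into each constraint:
  (1) 1 + 2(-5) = -9 ✓
  (2) -5 < 7 ✓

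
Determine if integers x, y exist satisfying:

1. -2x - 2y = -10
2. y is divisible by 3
Yes

Take x = 5, y = 0. Substituting into each constraint:
  (1) -2(5) - 2(0) = -10 ✓
  (2) 0 = 3 × 0, remainder 0 ✓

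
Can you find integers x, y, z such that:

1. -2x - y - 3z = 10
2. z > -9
Yes

Take x = -5, y = 0, z = 0. Substituting into each constraint:
  (1) -2(-5) + 0 - 3(0) = 10 ✓
  (2) 0 > -9 ✓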